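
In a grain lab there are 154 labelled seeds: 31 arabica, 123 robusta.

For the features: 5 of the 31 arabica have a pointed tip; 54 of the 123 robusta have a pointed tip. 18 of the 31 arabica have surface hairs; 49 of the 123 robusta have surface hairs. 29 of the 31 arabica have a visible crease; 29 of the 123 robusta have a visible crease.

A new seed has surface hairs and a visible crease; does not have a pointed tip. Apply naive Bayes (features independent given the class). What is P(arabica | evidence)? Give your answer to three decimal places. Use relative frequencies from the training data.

0.685

arabica: (31/154) × (26/31) × (18/31) × (29/31) ≈ 0.0917064
robusta: (123/154) × (69/123) × (49/123) × (29/123) ≈ 0.0420835
P(arabica | x) = 0.0917064 / 0.1337899 ≈ 0.685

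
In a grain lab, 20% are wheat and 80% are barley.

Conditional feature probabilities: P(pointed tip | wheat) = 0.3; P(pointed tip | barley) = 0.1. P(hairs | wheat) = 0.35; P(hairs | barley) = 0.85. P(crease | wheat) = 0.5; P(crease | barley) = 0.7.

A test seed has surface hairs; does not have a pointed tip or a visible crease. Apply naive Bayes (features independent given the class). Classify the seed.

wheat: 0.2 × (1−0.3) × 0.35 × (1−0.5) = 0.0245
barley: 0.8 × (1−0.1) × 0.85 × (1−0.7) = 0.1836
Highest score → barley.

barley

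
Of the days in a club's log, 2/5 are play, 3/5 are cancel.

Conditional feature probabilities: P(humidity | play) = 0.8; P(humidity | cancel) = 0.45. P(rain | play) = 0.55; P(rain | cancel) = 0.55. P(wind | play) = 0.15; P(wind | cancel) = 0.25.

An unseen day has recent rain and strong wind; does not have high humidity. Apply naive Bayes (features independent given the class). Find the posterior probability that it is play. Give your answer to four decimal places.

play: 0.4 × (1−0.8) × 0.55 × 0.15 = 0.0066
cancel: 0.6 × (1−0.45) × 0.55 × 0.25 = 0.045375
P(play | x) = 0.0066 / 0.051975 ≈ 0.1270

0.1270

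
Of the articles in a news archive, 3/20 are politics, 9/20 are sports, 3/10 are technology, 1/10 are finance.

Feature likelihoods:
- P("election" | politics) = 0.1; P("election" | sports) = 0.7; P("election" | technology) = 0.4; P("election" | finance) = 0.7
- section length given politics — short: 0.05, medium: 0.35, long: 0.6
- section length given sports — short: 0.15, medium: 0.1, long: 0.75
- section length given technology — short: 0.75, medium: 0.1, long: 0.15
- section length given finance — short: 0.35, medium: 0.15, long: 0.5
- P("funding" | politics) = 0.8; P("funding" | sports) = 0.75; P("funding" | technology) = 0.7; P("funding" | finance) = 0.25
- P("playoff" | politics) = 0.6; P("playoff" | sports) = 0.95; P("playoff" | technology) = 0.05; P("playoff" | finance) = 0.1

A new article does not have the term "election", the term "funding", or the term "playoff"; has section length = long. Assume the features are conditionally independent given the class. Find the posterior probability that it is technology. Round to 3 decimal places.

0.301

politics: 0.15 × (1−0.1) × 0.6 × (1−0.8) × (1−0.6) = 0.00648
sports: 0.45 × (1−0.7) × 0.75 × (1−0.75) × (1−0.95) = 0.001265625
technology: 0.3 × (1−0.4) × 0.15 × (1−0.7) × (1−0.05) = 0.007695
finance: 0.1 × (1−0.7) × 0.5 × (1−0.25) × (1−0.1) = 0.010125
P(technology | x) = 0.007695 / 0.025565625 ≈ 0.301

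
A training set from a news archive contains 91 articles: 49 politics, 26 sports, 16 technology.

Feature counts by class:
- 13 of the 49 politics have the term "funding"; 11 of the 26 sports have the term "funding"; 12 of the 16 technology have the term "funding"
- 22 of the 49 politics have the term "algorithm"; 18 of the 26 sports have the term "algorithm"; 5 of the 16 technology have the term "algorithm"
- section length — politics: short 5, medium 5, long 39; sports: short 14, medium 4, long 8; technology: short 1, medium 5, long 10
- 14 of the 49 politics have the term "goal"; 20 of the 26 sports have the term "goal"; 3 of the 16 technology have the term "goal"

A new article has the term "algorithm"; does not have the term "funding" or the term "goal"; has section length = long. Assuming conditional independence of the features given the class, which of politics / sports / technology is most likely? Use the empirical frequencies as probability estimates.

politics

politics: (49/91) × (36/49) × (22/49) × (39/49) × (35/49) ≈ 0.100978
sports: (26/91) × (15/26) × (18/26) × (8/26) × (6/26) ≈ 0.00810296
technology: (16/91) × (4/16) × (5/16) × (10/16) × (13/16) ≈ 0.00697545
Highest score → politics.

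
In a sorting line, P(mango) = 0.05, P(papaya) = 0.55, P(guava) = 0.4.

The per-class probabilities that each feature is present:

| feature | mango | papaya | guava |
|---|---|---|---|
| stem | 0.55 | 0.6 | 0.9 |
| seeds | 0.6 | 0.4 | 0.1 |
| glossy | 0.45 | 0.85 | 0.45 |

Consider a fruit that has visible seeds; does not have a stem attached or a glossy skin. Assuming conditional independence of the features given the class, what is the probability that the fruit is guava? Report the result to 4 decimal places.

mango: 0.05 × (1−0.55) × 0.6 × (1−0.45) = 0.007425
papaya: 0.55 × (1−0.6) × 0.4 × (1−0.85) = 0.0132
guava: 0.4 × (1−0.9) × 0.1 × (1−0.45) = 0.0022
P(guava | x) = 0.0022 / 0.022825 ≈ 0.0964

0.0964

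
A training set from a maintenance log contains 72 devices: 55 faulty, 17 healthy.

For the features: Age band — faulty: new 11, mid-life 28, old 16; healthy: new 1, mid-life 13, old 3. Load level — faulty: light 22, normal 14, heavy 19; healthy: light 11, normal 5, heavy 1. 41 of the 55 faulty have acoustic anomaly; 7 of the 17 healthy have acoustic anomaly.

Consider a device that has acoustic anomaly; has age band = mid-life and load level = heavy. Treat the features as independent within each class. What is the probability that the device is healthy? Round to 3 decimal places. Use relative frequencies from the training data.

0.042

faulty: (55/72) × (28/55) × (19/55) × (41/55) ≈ 0.100147
healthy: (17/72) × (13/17) × (1/17) × (7/17) ≈ 0.00437332
P(healthy | x) = 0.00437332 / 0.10452032 ≈ 0.042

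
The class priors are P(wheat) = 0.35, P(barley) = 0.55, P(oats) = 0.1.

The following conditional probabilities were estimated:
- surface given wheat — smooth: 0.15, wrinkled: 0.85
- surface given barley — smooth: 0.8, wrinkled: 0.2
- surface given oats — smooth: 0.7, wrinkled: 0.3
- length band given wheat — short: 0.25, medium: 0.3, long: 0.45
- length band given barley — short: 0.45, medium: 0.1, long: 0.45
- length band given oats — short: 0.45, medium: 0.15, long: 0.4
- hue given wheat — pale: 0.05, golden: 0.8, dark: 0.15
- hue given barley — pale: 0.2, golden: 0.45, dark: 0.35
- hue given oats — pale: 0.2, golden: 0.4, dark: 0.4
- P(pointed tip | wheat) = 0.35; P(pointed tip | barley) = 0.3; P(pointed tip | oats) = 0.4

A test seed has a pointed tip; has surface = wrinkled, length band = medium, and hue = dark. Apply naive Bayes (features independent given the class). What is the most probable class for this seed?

wheat

wheat: 0.35 × 0.85 × 0.3 × 0.15 × 0.35 = 0.004685625
barley: 0.55 × 0.2 × 0.1 × 0.35 × 0.3 = 0.001155
oats: 0.1 × 0.3 × 0.15 × 0.4 × 0.4 = 0.00072
Highest score → wheat.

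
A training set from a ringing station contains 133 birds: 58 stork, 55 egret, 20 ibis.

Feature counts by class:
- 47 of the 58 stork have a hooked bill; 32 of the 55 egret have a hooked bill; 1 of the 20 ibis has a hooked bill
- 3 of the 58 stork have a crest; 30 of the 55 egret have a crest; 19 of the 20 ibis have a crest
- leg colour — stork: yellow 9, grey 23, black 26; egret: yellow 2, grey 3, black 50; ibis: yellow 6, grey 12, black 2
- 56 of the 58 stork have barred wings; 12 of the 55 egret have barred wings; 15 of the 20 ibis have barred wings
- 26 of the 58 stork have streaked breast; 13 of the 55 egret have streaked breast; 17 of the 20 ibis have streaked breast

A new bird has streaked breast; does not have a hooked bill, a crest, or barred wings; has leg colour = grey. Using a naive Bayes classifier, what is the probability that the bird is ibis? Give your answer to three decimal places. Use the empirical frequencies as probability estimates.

0.417

stork: (58/133) × (11/58) × (55/58) × (23/58) × (2/58) × (26/58) ≈ 0.000480754
egret: (55/133) × (23/55) × (25/55) × (3/55) × (43/55) × (13/55) ≈ 0.000792316
ibis: (20/133) × (19/20) × (1/20) × (12/20) × (5/20) × (17/20) ≈ 0.000910714
P(ibis | x) = 0.000910714 / 0.002183784 ≈ 0.417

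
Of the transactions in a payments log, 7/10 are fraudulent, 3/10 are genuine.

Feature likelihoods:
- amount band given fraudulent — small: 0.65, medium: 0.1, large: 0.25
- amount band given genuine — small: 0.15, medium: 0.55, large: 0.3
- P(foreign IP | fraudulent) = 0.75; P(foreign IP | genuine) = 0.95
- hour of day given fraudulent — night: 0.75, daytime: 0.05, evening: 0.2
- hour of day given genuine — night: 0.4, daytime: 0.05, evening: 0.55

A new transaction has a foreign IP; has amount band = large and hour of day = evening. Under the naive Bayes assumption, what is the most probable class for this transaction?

genuine

fraudulent: 0.7 × 0.25 × 0.75 × 0.2 = 0.02625
genuine: 0.3 × 0.3 × 0.95 × 0.55 = 0.047025
Highest score → genuine.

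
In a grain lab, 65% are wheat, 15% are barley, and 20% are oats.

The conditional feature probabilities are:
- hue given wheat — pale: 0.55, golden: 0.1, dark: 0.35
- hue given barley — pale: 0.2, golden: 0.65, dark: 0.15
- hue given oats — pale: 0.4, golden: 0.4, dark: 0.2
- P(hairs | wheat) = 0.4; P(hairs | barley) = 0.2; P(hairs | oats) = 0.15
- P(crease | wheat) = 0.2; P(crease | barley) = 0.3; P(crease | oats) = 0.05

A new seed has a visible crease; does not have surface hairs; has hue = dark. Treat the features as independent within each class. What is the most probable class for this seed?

wheat: 0.65 × 0.35 × (1−0.4) × 0.2 = 0.0273
barley: 0.15 × 0.15 × (1−0.2) × 0.3 = 0.0054
oats: 0.2 × 0.2 × (1−0.15) × 0.05 = 0.0017
Highest score → wheat.

wheat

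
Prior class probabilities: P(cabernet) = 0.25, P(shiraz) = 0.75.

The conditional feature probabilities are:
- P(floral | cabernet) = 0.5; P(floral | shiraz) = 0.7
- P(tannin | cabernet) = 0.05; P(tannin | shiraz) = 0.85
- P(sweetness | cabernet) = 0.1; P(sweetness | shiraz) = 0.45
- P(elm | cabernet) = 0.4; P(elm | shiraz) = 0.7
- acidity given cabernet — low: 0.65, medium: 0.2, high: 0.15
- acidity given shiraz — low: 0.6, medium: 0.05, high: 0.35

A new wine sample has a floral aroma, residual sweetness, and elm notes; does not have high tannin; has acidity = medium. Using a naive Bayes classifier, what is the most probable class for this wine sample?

cabernet: 0.25 × 0.5 × (1−0.05) × 0.1 × 0.4 × 0.2 = 0.00095
shiraz: 0.75 × 0.7 × (1−0.85) × 0.45 × 0.7 × 0.05 = 0.0012403125
Highest score → shiraz.

shiraz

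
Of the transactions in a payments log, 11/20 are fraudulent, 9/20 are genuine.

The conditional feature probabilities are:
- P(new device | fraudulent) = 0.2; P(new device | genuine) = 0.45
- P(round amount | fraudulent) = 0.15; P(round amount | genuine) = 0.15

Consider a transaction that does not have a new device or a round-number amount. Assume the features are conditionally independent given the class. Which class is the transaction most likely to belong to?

fraudulent

fraudulent: 0.55 × (1−0.2) × (1−0.15) = 0.374
genuine: 0.45 × (1−0.45) × (1−0.15) = 0.210375
Highest score → fraudulent.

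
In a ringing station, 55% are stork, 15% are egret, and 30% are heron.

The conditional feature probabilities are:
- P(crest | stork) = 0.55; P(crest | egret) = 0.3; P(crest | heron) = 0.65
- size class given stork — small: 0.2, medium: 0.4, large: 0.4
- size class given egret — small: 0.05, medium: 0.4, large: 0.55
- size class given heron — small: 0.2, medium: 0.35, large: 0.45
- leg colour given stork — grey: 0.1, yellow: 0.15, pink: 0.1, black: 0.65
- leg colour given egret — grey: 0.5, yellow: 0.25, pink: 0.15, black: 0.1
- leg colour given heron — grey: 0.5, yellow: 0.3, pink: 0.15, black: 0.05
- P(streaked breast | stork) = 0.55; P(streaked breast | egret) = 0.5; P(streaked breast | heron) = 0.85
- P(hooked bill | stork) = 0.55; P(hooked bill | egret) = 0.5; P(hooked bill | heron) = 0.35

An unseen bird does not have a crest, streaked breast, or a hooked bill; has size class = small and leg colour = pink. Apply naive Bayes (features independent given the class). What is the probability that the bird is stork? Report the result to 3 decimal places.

0.665

stork: 0.55 × (1−0.55) × 0.2 × 0.1 × (1−0.55) × (1−0.55) = 0.001002375
egret: 0.15 × (1−0.3) × 0.05 × 0.15 × (1−0.5) × (1−0.5) = 0.000196875
heron: 0.3 × (1−0.65) × 0.2 × 0.15 × (1−0.85) × (1−0.35) = 0.000307125
P(stork | x) = 0.001002375 / 0.001506375 ≈ 0.665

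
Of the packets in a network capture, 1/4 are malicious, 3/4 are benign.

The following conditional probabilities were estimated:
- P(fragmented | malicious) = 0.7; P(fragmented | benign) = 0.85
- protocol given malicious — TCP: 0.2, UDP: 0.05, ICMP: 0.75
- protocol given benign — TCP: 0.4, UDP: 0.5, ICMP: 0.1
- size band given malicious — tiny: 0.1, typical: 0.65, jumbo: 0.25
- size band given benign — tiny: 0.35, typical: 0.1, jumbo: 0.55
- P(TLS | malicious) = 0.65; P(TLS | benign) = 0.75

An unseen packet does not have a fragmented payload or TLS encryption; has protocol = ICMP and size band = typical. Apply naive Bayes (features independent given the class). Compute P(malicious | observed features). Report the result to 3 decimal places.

0.978

malicious: 0.25 × (1−0.7) × 0.75 × 0.65 × (1−0.65) = 0.012796875
benign: 0.75 × (1−0.85) × 0.1 × 0.1 × (1−0.75) = 0.00028125
P(malicious | x) = 0.012796875 / 0.013078125 ≈ 0.978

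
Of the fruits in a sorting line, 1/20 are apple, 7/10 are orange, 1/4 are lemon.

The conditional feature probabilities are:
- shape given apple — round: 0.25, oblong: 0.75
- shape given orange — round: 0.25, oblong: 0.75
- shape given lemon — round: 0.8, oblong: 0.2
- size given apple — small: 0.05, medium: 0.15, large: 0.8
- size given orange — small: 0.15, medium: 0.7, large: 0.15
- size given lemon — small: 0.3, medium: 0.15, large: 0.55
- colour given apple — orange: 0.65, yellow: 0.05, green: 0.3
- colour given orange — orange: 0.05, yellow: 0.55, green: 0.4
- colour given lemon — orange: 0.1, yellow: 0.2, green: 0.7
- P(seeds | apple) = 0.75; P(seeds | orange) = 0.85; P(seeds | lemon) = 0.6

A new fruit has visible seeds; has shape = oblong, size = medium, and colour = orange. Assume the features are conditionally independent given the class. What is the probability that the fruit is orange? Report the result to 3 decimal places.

apple: 0.05 × 0.75 × 0.15 × 0.65 × 0.75 = 0.0027421875
orange: 0.7 × 0.75 × 0.7 × 0.05 × 0.85 = 0.01561875
lemon: 0.25 × 0.2 × 0.15 × 0.1 × 0.6 = 0.00045
P(orange | x) = 0.01561875 / 0.0188109375 ≈ 0.830

0.830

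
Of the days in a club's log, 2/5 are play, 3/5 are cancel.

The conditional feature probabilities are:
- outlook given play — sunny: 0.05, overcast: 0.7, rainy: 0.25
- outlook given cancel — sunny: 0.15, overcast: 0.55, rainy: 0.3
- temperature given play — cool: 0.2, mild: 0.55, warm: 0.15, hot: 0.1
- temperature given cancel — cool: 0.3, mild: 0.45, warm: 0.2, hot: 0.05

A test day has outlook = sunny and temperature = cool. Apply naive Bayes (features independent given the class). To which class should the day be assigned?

cancel

play: 0.4 × 0.05 × 0.2 = 0.004
cancel: 0.6 × 0.15 × 0.3 = 0.027
Highest score → cancel.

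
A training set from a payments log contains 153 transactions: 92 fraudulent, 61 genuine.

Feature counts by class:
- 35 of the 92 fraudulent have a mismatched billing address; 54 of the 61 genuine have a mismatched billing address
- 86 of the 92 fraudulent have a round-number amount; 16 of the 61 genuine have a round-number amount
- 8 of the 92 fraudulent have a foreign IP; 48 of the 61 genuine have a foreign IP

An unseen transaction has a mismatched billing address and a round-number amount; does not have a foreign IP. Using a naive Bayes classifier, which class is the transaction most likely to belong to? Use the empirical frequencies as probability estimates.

fraudulent

fraudulent: (92/153) × (35/92) × (86/92) × (84/92) ≈ 0.195244
genuine: (61/153) × (54/61) × (16/61) × (13/61) ≈ 0.019729
Highest score → fraudulent.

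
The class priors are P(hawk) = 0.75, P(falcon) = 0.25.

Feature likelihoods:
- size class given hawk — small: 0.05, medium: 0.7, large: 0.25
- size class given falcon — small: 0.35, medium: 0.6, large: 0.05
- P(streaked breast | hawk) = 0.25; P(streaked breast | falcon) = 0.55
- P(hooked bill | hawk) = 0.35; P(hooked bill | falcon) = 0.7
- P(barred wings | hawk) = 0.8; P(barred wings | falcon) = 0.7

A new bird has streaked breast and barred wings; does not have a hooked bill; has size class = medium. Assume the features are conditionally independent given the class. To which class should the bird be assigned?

hawk

hawk: 0.75 × 0.7 × 0.25 × (1−0.35) × 0.8 = 0.06825
falcon: 0.25 × 0.6 × 0.55 × (1−0.7) × 0.7 = 0.017325
Highest score → hawk.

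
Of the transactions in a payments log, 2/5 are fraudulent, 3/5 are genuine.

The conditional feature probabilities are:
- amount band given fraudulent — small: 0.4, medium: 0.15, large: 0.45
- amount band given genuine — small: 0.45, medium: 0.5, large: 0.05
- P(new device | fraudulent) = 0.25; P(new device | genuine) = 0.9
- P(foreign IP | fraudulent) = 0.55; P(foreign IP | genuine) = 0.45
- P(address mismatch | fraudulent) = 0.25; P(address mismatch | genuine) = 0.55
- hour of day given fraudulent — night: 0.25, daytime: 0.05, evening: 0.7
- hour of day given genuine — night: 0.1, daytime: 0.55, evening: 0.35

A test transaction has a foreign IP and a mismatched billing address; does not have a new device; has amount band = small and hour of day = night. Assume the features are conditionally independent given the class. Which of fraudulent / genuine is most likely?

fraudulent: 0.4 × 0.4 × (1−0.25) × 0.55 × 0.25 × 0.25 = 0.004125
genuine: 0.6 × 0.45 × (1−0.9) × 0.45 × 0.55 × 0.1 = 0.00066825
Highest score → fraudulent.

fraudulent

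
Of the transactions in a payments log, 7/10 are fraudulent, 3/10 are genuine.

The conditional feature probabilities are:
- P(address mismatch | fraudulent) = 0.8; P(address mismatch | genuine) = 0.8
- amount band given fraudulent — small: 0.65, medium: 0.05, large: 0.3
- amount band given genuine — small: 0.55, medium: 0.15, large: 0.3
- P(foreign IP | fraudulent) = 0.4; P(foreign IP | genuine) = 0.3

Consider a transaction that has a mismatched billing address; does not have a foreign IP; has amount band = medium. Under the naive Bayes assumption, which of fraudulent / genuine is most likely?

fraudulent: 0.7 × 0.8 × 0.05 × (1−0.4) = 0.0168
genuine: 0.3 × 0.8 × 0.15 × (1−0.3) = 0.0252
Highest score → genuine.

genuine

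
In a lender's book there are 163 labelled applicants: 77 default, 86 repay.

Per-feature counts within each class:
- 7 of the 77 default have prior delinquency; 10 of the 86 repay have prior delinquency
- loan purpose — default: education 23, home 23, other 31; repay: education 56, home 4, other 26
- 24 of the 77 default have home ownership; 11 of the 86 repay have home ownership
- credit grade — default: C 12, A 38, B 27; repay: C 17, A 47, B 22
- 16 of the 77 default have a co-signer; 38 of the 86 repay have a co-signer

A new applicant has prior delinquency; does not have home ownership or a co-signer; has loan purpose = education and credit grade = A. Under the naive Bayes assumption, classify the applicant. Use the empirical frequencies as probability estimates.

default: (77/163) × (7/77) × (23/77) × (53/77) × (38/77) × (61/77) ≈ 0.00345195
repay: (86/163) × (10/86) × (56/86) × (75/86) × (47/86) × (48/86) ≈ 0.0106269
Highest score → repay.

repay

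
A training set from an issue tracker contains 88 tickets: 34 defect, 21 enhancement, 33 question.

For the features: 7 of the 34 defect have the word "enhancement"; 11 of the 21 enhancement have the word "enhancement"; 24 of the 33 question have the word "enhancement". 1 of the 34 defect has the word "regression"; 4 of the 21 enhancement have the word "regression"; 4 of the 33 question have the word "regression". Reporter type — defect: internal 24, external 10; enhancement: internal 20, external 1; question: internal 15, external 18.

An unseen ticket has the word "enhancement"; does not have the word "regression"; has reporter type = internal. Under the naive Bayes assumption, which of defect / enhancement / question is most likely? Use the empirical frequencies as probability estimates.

defect: (34/88) × (7/34) × (33/34) × (24/34) ≈ 0.0544983
enhancement: (21/88) × (11/21) × (17/21) × (20/21) ≈ 0.0963719
question: (33/88) × (24/33) × (29/33) × (15/33) ≈ 0.108941
Highest score → question.

question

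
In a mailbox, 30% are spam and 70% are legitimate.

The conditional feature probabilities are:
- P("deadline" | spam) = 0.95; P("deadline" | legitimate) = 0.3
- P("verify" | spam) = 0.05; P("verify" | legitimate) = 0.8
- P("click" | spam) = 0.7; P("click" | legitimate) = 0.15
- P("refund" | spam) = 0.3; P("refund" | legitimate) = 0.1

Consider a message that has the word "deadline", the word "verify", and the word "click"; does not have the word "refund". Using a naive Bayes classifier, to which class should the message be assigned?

spam: 0.3 × 0.95 × 0.05 × 0.7 × (1−0.3) = 0.0069825
legitimate: 0.7 × 0.3 × 0.8 × 0.15 × (1−0.1) = 0.02268
Highest score → legitimate.

legitimate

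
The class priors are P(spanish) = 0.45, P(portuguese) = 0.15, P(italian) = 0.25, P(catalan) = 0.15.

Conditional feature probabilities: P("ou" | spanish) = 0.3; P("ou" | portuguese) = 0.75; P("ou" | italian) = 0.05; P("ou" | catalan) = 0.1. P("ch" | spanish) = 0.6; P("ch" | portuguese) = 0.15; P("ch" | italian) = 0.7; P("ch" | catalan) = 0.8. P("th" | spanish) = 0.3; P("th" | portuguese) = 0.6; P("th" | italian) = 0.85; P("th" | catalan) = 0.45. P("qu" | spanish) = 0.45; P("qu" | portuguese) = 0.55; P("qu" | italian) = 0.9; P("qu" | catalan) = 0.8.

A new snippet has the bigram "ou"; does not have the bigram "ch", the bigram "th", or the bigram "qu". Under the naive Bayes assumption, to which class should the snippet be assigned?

spanish

spanish: 0.45 × 0.3 × (1−0.6) × (1−0.3) × (1−0.45) = 0.02079
portuguese: 0.15 × 0.75 × (1−0.15) × (1−0.6) × (1−0.55) = 0.0172125
italian: 0.25 × 0.05 × (1−0.7) × (1−0.85) × (1−0.9) = 0.00005625
catalan: 0.15 × 0.1 × (1−0.8) × (1−0.45) × (1−0.8) = 0.00033
Highest score → spanish.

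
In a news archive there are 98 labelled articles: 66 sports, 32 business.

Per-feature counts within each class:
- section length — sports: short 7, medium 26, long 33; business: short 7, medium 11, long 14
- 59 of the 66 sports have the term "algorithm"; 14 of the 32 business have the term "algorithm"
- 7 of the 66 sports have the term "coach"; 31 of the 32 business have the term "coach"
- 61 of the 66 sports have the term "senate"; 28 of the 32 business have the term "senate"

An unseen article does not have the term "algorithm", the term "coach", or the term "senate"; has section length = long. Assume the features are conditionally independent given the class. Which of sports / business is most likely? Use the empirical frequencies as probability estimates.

sports: (66/98) × (33/66) × (7/66) × (59/66) × (5/66) ≈ 0.00241867
business: (32/98) × (14/32) × (18/32) × (1/32) × (4/32) ≈ 0.000313895
Highest score → sports.

sports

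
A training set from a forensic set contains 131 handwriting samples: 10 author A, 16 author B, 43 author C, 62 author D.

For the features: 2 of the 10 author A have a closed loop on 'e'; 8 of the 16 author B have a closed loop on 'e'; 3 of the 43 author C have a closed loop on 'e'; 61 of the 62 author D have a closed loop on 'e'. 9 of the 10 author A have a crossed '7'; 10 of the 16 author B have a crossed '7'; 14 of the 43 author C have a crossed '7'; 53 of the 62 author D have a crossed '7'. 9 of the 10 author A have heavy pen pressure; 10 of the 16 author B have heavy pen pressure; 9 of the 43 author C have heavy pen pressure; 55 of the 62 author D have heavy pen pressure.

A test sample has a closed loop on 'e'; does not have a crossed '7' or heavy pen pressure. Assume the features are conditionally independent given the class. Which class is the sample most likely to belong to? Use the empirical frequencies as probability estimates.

author C

author A: (10/131) × (2/10) × (1/10) × (1/10) ≈ 0.000152672
author B: (16/131) × (8/16) × (6/16) × (6/16) ≈ 0.00858779
author C: (43/131) × (3/43) × (29/43) × (34/43) ≈ 0.0122121
author D: (62/131) × (61/62) × (9/62) × (7/62) ≈ 0.0076316
Highest score → author C.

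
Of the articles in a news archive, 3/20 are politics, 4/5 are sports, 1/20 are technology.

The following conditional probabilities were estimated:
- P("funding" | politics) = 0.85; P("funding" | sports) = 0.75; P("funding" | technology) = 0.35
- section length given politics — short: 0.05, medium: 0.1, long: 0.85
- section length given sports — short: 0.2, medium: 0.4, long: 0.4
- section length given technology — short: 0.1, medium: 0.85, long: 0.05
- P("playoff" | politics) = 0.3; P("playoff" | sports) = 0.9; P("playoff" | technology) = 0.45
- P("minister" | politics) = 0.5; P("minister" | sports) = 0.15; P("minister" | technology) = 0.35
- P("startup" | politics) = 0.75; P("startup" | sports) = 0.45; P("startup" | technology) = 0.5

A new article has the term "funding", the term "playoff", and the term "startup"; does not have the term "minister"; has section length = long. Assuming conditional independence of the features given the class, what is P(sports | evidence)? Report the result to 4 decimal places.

0.8702

politics: 0.15 × 0.85 × 0.85 × 0.3 × (1−0.5) × 0.75 = 0.0121921875
sports: 0.8 × 0.75 × 0.4 × 0.9 × (1−0.15) × 0.45 = 0.08262
technology: 0.05 × 0.35 × 0.05 × 0.45 × (1−0.35) × 0.5 = 0.00012796875
P(sports | x) = 0.08262 / 0.09494015625 ≈ 0.8702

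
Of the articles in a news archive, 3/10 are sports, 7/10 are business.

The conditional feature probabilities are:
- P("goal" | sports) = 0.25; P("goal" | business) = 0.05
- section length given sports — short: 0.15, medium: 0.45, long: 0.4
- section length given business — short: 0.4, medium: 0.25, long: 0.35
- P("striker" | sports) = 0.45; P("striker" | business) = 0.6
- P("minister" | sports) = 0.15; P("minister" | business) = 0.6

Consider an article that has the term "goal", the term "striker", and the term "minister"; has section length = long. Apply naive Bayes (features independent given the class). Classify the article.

sports: 0.3 × 0.25 × 0.4 × 0.45 × 0.15 = 0.002025
business: 0.7 × 0.05 × 0.35 × 0.6 × 0.6 = 0.00441
Highest score → business.

business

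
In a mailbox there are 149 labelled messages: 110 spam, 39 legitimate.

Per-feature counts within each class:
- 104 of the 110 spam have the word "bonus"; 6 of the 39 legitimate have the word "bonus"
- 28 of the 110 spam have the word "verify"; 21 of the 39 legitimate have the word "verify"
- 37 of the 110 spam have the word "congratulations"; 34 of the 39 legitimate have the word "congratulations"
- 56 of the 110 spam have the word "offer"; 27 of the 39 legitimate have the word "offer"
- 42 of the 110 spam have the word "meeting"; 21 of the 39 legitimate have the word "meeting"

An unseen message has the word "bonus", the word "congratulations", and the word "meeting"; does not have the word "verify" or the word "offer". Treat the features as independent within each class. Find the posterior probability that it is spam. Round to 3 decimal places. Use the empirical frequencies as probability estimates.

0.924

spam: (110/149) × (104/110) × (82/110) × (37/110) × (54/110) × (42/110) ≈ 0.0328046
legitimate: (39/149) × (6/39) × (18/39) × (34/39) × (12/39) × (21/39) ≈ 0.00268447
P(spam | x) = 0.0328046 / 0.03548907 ≈ 0.924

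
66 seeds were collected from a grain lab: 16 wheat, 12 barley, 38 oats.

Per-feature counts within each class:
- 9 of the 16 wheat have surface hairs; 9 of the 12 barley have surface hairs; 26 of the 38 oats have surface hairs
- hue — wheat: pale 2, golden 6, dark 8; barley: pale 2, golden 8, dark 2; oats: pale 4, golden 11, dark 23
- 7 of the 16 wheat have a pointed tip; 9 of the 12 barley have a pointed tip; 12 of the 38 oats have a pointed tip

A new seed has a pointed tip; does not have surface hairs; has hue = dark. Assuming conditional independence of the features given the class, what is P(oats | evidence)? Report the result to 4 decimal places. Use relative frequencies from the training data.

0.5461

wheat: (16/66) × (7/16) × (8/16) × (7/16) ≈ 0.0232008
barley: (12/66) × (3/12) × (2/12) × (9/12) ≈ 0.00568182
oats: (38/66) × (12/38) × (23/38) × (12/38) ≈ 0.034752
P(oats | x) = 0.034752 / 0.06363462 ≈ 0.5461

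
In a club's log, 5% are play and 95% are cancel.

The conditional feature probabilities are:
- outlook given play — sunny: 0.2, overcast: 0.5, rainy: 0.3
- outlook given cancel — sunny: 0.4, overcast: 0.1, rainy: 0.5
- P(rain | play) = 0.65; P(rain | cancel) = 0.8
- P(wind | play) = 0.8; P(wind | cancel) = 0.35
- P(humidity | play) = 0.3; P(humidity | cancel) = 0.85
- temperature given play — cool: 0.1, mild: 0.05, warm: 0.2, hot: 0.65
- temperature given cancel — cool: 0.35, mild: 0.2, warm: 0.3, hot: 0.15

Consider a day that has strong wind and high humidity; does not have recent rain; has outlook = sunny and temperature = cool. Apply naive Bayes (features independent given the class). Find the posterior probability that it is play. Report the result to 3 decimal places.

0.011

play: 0.05 × 0.2 × (1−0.65) × 0.8 × 0.3 × 0.1 = 0.000084
cancel: 0.95 × 0.4 × (1−0.8) × 0.35 × 0.85 × 0.35 = 0.0079135
P(play | x) = 0.000084 / 0.0079975 ≈ 0.011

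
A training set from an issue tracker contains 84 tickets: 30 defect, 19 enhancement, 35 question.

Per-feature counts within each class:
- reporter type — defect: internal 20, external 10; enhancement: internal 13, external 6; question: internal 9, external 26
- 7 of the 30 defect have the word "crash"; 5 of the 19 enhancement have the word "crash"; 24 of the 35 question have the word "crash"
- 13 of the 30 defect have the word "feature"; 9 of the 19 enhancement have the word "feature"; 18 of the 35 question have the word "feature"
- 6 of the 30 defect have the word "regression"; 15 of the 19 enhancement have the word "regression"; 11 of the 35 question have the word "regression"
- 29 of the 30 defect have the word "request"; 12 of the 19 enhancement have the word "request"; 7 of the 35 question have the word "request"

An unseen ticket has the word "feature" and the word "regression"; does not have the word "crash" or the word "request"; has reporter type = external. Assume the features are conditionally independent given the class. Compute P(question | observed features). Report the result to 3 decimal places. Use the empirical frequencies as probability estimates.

defect: (30/84) × (10/30) × (23/30) × (13/30) × (6/30) × (1/30) ≈ 0.000263668
enhancement: (19/84) × (6/19) × (14/19) × (9/19) × (15/19) × (7/19) ≈ 0.00725133
question: (35/84) × (26/35) × (11/35) × (18/35) × (11/35) × (28/35) ≈ 0.0125788
P(question | x) = 0.0125788 / 0.020093798 ≈ 0.626

0.626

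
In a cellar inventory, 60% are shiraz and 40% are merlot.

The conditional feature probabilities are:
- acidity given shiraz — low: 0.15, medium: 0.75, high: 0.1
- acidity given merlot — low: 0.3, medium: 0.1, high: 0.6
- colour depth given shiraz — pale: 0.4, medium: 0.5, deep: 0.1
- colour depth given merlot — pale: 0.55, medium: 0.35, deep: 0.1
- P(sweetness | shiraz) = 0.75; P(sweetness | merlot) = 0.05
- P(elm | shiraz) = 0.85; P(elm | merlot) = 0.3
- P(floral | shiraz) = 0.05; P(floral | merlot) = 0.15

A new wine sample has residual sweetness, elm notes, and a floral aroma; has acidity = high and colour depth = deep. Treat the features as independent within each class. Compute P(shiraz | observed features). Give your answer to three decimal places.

0.780

shiraz: 0.6 × 0.1 × 0.1 × 0.75 × 0.85 × 0.05 = 0.00019125
merlot: 0.4 × 0.6 × 0.1 × 0.05 × 0.3 × 0.15 = 0.000054
P(shiraz | x) = 0.00019125 / 0.00024525 ≈ 0.780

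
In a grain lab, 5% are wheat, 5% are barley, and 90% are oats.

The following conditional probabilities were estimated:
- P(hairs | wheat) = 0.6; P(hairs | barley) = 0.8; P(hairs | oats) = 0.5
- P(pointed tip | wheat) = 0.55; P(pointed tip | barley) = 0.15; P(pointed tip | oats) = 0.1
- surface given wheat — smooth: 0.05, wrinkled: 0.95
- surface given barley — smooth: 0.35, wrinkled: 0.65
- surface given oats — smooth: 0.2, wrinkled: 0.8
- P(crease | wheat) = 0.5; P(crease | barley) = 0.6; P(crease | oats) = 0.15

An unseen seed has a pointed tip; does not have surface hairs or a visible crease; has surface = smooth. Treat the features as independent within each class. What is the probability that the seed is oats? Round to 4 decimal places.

wheat: 0.05 × (1−0.6) × 0.55 × 0.05 × (1−0.5) = 0.000275
barley: 0.05 × (1−0.8) × 0.15 × 0.35 × (1−0.6) = 0.00021
oats: 0.9 × (1−0.5) × 0.1 × 0.2 × (1−0.15) = 0.00765
P(oats | x) = 0.00765 / 0.008135 ≈ 0.9404

0.9404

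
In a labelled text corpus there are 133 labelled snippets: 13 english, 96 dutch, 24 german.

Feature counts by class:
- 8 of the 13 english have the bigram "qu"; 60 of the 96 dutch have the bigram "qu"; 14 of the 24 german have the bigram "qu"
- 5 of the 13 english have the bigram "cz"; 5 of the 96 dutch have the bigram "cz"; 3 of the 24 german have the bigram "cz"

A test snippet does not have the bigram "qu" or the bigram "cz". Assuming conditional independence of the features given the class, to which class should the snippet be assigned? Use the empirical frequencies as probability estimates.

dutch

english: (13/133) × (5/13) × (8/13) ≈ 0.0231348
dutch: (96/133) × (36/96) × (91/96) ≈ 0.256579
german: (24/133) × (10/24) × (21/24) ≈ 0.0657895
Highest score → dutch.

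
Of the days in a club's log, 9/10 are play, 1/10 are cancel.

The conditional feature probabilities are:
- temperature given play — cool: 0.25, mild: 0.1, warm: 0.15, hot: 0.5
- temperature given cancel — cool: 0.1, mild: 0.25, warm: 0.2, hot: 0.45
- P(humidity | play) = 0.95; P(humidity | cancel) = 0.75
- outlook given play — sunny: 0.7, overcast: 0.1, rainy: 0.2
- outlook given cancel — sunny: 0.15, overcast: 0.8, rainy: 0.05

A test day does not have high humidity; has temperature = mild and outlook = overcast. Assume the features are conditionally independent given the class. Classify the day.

cancel

play: 0.9 × 0.1 × (1−0.95) × 0.1 = 0.00045
cancel: 0.1 × 0.25 × (1−0.75) × 0.8 = 0.005
Highest score → cancel.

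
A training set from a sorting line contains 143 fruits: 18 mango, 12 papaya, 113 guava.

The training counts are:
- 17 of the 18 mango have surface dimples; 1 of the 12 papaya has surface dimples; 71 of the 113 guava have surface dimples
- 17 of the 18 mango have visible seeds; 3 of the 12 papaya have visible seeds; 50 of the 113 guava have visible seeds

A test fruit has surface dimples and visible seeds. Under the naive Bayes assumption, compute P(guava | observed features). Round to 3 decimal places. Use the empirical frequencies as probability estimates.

mango: (18/143) × (17/18) × (17/18) ≈ 0.112277
papaya: (12/143) × (1/12) × (3/12) ≈ 0.00174825
guava: (113/143) × (71/113) × (50/113) ≈ 0.219692
P(guava | x) = 0.219692 / 0.33371725 ≈ 0.658

0.658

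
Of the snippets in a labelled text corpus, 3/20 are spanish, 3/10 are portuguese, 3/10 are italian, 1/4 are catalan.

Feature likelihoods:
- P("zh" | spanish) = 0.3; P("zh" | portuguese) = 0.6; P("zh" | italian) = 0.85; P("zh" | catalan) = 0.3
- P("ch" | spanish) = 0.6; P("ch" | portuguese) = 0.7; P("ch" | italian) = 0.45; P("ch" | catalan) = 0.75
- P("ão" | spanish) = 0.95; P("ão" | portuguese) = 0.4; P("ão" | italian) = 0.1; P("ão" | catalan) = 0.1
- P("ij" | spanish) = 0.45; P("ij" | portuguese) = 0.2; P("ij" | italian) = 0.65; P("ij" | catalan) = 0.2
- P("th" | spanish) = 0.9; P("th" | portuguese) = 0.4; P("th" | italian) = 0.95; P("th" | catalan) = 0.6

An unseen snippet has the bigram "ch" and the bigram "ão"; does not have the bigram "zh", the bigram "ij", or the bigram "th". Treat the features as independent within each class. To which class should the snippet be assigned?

portuguese

spanish: 0.15 × (1−0.3) × 0.6 × 0.95 × (1−0.45) × (1−0.9) = 0.00329175
portuguese: 0.3 × (1−0.6) × 0.7 × 0.4 × (1−0.2) × (1−0.4) = 0.016128
italian: 0.3 × (1−0.85) × 0.45 × 0.1 × (1−0.65) × (1−0.95) = 0.0000354375
catalan: 0.25 × (1−0.3) × 0.75 × 0.1 × (1−0.2) × (1−0.6) = 0.0042
Highest score → portuguese.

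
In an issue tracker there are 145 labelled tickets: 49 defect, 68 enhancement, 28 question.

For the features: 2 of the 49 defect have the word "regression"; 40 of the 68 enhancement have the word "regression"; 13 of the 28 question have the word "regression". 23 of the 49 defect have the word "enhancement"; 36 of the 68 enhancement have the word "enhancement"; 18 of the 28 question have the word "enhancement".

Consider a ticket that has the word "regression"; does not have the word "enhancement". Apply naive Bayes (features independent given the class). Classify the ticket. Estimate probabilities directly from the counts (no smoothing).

enhancement

defect: (49/145) × (2/49) × (26/49) ≈ 0.00731879
enhancement: (68/145) × (40/68) × (32/68) ≈ 0.129817
question: (28/145) × (13/28) × (10/28) ≈ 0.0320197
Highest score → enhancement.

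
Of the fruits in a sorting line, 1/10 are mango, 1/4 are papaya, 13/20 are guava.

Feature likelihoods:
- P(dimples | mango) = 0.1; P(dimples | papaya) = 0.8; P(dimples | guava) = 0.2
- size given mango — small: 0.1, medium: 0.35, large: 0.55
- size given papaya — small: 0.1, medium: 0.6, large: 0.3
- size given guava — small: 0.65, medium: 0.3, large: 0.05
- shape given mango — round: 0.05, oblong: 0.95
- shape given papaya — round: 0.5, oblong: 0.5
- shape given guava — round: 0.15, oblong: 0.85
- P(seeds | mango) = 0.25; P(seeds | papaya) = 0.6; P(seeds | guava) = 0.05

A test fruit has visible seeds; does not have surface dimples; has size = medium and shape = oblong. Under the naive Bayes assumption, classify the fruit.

papaya

mango: 0.1 × (1−0.1) × 0.35 × 0.95 × 0.25 = 0.00748125
papaya: 0.25 × (1−0.8) × 0.6 × 0.5 × 0.6 = 0.009
guava: 0.65 × (1−0.2) × 0.3 × 0.85 × 0.05 = 0.00663
Highest score → papaya.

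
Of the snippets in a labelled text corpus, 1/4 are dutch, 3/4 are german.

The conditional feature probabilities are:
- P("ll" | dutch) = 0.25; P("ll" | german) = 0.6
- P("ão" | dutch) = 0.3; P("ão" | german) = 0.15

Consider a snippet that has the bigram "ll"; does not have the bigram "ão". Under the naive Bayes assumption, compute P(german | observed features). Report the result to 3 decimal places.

0.897

dutch: 0.25 × 0.25 × (1−0.3) = 0.04375
german: 0.75 × 0.6 × (1−0.15) = 0.3825
P(german | x) = 0.3825 / 0.42625 ≈ 0.897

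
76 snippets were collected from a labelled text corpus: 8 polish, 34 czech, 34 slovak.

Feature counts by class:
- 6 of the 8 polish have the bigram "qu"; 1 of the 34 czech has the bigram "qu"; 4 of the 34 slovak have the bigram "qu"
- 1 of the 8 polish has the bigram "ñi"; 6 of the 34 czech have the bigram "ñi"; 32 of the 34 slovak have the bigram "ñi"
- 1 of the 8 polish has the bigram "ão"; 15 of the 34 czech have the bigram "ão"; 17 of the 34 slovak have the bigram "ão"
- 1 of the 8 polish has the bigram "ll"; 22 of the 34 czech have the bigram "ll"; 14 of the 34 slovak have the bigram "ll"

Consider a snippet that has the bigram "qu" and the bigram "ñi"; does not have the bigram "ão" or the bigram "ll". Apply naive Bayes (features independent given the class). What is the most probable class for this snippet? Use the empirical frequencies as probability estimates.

slovak

polish: (8/76) × (6/8) × (1/8) × (7/8) × (7/8) ≈ 0.00755551
czech: (34/76) × (1/34) × (6/34) × (19/34) × (12/34) ≈ 0.000457969
slovak: (34/76) × (4/34) × (32/34) × (17/34) × (20/34) ≈ 0.0145693
Highest score → slovak.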